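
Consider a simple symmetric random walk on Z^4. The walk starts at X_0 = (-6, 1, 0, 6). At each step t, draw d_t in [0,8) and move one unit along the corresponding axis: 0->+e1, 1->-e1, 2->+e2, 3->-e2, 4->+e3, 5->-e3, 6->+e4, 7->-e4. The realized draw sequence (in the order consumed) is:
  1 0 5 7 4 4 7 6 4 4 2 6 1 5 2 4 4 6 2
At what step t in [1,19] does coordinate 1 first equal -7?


1

t=0: X=(-6, 1, 0, 6), d=1 → -e1, X_1=(-7, 1, 0, 6)
t=1: X=(-7, 1, 0, 6), d=0 → +e1, X_2=(-6, 1, 0, 6)
t=2: X=(-6, 1, 0, 6), d=5 → -e3, X_3=(-6, 1, -1, 6)
t=3: X=(-6, 1, -1, 6), d=7 → -e4, X_4=(-6, 1, -1, 5)
t=4: X=(-6, 1, -1, 5), d=4 → +e3, X_5=(-6, 1, 0, 5)
t=5: X=(-6, 1, 0, 5), d=4 → +e3, X_6=(-6, 1, 1, 5)
t=6: X=(-6, 1, 1, 5), d=7 → -e4, X_7=(-6, 1, 1, 4)
t=7: X=(-6, 1, 1, 4), d=6 → +e4, X_8=(-6, 1, 1, 5)
t=8: X=(-6, 1, 1, 5), d=4 → +e3, X_9=(-6, 1, 2, 5)
t=9: X=(-6, 1, 2, 5), d=4 → +e3, X_10=(-6, 1, 3, 5)
t=10: X=(-6, 1, 3, 5), d=2 → +e2, X_11=(-6, 2, 3, 5)
t=11: X=(-6, 2, 3, 5), d=6 → +e4, X_12=(-6, 2, 3, 6)
t=12: X=(-6, 2, 3, 6), d=1 → -e1, X_13=(-7, 2, 3, 6)
t=13: X=(-7, 2, 3, 6), d=5 → -e3, X_14=(-7, 2, 2, 6)
t=14: X=(-7, 2, 2, 6), d=2 → +e2, X_15=(-7, 3, 2, 6)
t=15: X=(-7, 3, 2, 6), d=4 → +e3, X_16=(-7, 3, 3, 6)
t=16: X=(-7, 3, 3, 6), d=4 → +e3, X_17=(-7, 3, 4, 6)
t=17: X=(-7, 3, 4, 6), d=6 → +e4, X_18=(-7, 3, 4, 7)
t=18: X=(-7, 3, 4, 7), d=2 → +e2, X_19=(-7, 4, 4, 7)


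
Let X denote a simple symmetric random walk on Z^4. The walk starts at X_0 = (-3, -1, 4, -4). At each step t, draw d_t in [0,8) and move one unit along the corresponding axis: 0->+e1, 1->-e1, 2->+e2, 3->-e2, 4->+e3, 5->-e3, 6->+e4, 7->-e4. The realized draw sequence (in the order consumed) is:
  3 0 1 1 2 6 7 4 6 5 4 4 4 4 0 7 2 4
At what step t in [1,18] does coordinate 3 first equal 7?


13

t=0: X=(-3, -1, 4, -4), d=3 → -e2, X_1=(-3, -2, 4, -4)
t=1: X=(-3, -2, 4, -4), d=0 → +e1, X_2=(-2, -2, 4, -4)
t=2: X=(-2, -2, 4, -4), d=1 → -e1, X_3=(-3, -2, 4, -4)
t=3: X=(-3, -2, 4, -4), d=1 → -e1, X_4=(-4, -2, 4, -4)
t=4: X=(-4, -2, 4, -4), d=2 → +e2, X_5=(-4, -1, 4, -4)
t=5: X=(-4, -1, 4, -4), d=6 → +e4, X_6=(-4, -1, 4, -3)
t=6: X=(-4, -1, 4, -3), d=7 → -e4, X_7=(-4, -1, 4, -4)
t=7: X=(-4, -1, 4, -4), d=4 → +e3, X_8=(-4, -1, 5, -4)
t=8: X=(-4, -1, 5, -4), d=6 → +e4, X_9=(-4, -1, 5, -3)
t=9: X=(-4, -1, 5, -3), d=5 → -e3, X_10=(-4, -1, 4, -3)
t=10: X=(-4, -1, 4, -3), d=4 → +e3, X_11=(-4, -1, 5, -3)
t=11: X=(-4, -1, 5, -3), d=4 → +e3, X_12=(-4, -1, 6, -3)
t=12: X=(-4, -1, 6, -3), d=4 → +e3, X_13=(-4, -1, 7, -3)
t=13: X=(-4, -1, 7, -3), d=4 → +e3, X_14=(-4, -1, 8, -3)
t=14: X=(-4, -1, 8, -3), d=0 → +e1, X_15=(-3, -1, 8, -3)
t=15: X=(-3, -1, 8, -3), d=7 → -e4, X_16=(-3, -1, 8, -4)
t=16: X=(-3, -1, 8, -4), d=2 → +e2, X_17=(-3, 0, 8, -4)
t=17: X=(-3, 0, 8, -4), d=4 → +e3, X_18=(-3, 0, 9, -4)


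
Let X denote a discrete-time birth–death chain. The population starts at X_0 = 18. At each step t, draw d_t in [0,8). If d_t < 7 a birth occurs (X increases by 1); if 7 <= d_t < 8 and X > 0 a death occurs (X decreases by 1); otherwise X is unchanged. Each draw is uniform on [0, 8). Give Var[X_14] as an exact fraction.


49/8

X can drop by at most 1 per step and X_0 = 18 > T = 14, so X_t >= 18 − t >= 4 > 0 for every t <= 14: the floor at 0 (the 'and X > 0' condition) never binds. Hence X_14 = X_0 + Σ_{t<14} Y_t with i.i.d. increments Y_t = y(d_t) ∈ {+1, −1, 0}.
Outcome values over d=0..7: [1, 1, 1, 1, 1, 1, 1, -1]
Σy = 6, Σy² = 8, M = 8
μ = 6/8 = 3/4,  σ² = 8/8 − (3/4)² = 7/16
Independent increments: Var[X_14] = 14·σ² = 14·(7/16) = 49/8


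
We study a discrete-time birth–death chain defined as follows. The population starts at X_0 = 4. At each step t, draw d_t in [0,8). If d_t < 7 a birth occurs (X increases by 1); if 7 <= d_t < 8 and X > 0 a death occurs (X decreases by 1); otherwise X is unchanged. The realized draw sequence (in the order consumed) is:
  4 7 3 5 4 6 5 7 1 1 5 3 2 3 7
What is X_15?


t=0: X=4, d=4 → birth, X_1=5
t=1: X=5, d=7 → death, X_2=4
t=2: X=4, d=3 → birth, X_3=5
t=3: X=5, d=5 → birth, X_4=6
t=4: X=6, d=4 → birth, X_5=7
t=5: X=7, d=6 → birth, X_6=8
t=6: X=8, d=5 → birth, X_7=9
t=7: X=9, d=7 → death, X_8=8
t=8: X=8, d=1 → birth, X_9=9
t=9: X=9, d=1 → birth, X_10=10
t=10: X=10, d=5 → birth, X_11=11
t=11: X=11, d=3 → birth, X_12=12
t=12: X=12, d=2 → birth, X_13=13
t=13: X=13, d=3 → birth, X_14=14
t=14: X=14, d=7 → death, X_15=13

13


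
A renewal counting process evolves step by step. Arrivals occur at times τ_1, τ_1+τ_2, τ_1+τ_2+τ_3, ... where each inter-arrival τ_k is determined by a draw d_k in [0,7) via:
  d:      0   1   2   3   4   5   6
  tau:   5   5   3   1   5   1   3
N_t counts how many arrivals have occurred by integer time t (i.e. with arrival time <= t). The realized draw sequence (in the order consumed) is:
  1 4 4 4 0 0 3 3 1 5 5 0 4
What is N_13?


2

draw d_1=1: τ_1=5, arrival time A_1=5
draw d_2=4: τ_2=5, arrival time A_2=10
draw d_3=4: τ_3=5, arrival time A_3=15
draw d_4=4: τ_4=5, arrival time A_4=20
draw d_5=0: τ_5=5, arrival time A_5=25
draw d_6=0: τ_6=5, arrival time A_6=30
draw d_7=3: τ_7=1, arrival time A_7=31
draw d_8=3: τ_8=1, arrival time A_8=32
draw d_9=1: τ_9=5, arrival time A_9=37
draw d_10=5: τ_10=1, arrival time A_10=38
draw d_11=5: τ_11=1, arrival time A_11=39
draw d_12=0: τ_12=5, arrival time A_12=44
draw d_13=4: τ_13=5, arrival time A_13=49
N_t over t=0..13: 0:0 1:0 2:0 3:0 4:0 5:1 6:1 7:1 8:1 9:1 10:2 11:2 12:2 13:2


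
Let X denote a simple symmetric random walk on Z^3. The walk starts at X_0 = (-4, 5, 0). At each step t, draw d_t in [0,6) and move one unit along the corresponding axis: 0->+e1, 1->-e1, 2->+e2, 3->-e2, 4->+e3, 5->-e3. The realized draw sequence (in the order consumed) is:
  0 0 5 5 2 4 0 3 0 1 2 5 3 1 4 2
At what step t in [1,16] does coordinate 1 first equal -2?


t=0: X=(-4, 5, 0), d=0 → +e1, X_1=(-3, 5, 0)
t=1: X=(-3, 5, 0), d=0 → +e1, X_2=(-2, 5, 0)
t=2: X=(-2, 5, 0), d=5 → -e3, X_3=(-2, 5, -1)
t=3: X=(-2, 5, -1), d=5 → -e3, X_4=(-2, 5, -2)
t=4: X=(-2, 5, -2), d=2 → +e2, X_5=(-2, 6, -2)
t=5: X=(-2, 6, -2), d=4 → +e3, X_6=(-2, 6, -1)
t=6: X=(-2, 6, -1), d=0 → +e1, X_7=(-1, 6, -1)
t=7: X=(-1, 6, -1), d=3 → -e2, X_8=(-1, 5, -1)
t=8: X=(-1, 5, -1), d=0 → +e1, X_9=(0, 5, -1)
t=9: X=(0, 5, -1), d=1 → -e1, X_10=(-1, 5, -1)
t=10: X=(-1, 5, -1), d=2 → +e2, X_11=(-1, 6, -1)
t=11: X=(-1, 6, -1), d=5 → -e3, X_12=(-1, 6, -2)
t=12: X=(-1, 6, -2), d=3 → -e2, X_13=(-1, 5, -2)
t=13: X=(-1, 5, -2), d=1 → -e1, X_14=(-2, 5, -2)
t=14: X=(-2, 5, -2), d=4 → +e3, X_15=(-2, 5, -1)
t=15: X=(-2, 5, -1), d=2 → +e2, X_16=(-2, 6, -1)

2


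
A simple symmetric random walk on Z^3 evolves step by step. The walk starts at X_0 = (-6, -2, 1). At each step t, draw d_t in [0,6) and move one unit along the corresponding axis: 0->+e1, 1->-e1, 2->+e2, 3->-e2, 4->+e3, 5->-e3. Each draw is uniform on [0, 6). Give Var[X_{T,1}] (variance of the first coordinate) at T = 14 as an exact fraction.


Outcome values over d=0..5: [1, -1, 0, 0, 0, 0]
Σy = 0, Σy² = 2, M = 6
μ = 0/6 = 0,  σ² = 2/6 − (0)² = 1/3
Independent increments: Var[X_14] = 14·σ² = 14·(1/3) = 14/3

14/3


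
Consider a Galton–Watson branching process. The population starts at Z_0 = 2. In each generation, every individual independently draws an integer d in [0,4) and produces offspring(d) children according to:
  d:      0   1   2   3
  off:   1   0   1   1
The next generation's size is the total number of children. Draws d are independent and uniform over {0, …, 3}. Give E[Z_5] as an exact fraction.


Outcome values over d=0..3: [1, 0, 1, 1]
Σy = 3, Σy² = 3, M = 4
μ = 3/4 = 3/4,  σ² = 3/4 − (3/4)² = 3/16
E[Z_0] = 2
E[Z_1] = 3/4·E[Z_0] = 3/2
E[Z_2] = 3/4·E[Z_1] = 9/8
E[Z_3] = 3/4·E[Z_2] = 27/32
E[Z_4] = 3/4·E[Z_3] = 81/128
E[Z_5] = 3/4·E[Z_4] = 243/512

243/512


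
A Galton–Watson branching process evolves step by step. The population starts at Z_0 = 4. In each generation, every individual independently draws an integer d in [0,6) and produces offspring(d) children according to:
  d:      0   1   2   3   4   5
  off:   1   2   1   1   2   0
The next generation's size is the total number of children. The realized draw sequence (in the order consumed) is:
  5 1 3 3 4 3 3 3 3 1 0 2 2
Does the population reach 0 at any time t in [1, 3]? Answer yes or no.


gen 0: Z_0=4, draws=[5, 1, 3, 3], offspring=[0, 2, 1, 1], Z_1=4
gen 1: Z_1=4, draws=[4, 3, 3, 3], offspring=[2, 1, 1, 1], Z_2=5
gen 2: Z_2=5, draws=[3, 1, 0, 2, 2], offspring=[1, 2, 1, 1, 1], Z_3=6

no


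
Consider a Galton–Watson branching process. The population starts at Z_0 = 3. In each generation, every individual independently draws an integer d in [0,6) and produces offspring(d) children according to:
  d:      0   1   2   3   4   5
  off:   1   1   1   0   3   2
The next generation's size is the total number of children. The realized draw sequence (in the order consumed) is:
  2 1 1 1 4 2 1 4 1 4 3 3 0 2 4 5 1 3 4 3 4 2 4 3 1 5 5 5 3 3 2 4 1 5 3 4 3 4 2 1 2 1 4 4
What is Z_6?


23

gen 0: Z_0=3, draws=[2, 1, 1], offspring=[1, 1, 1], Z_1=3
gen 1: Z_1=3, draws=[1, 4, 2], offspring=[1, 3, 1], Z_2=5
gen 2: Z_2=5, draws=[1, 4, 1, 4, 3], offspring=[1, 3, 1, 3, 0], Z_3=8
gen 3: Z_3=8, draws=[3, 0, 2, 4, 5, 1, 3, 4], offspring=[0, 1, 1, 3, 2, 1, 0, 3], Z_4=11
gen 4: Z_4=11, draws=[3, 4, 2, 4, 3, 1, 5, 5, 5, 3, 3], offspring=[0, 3, 1, 3, 0, 1, 2, 2, 2, 0, 0], Z_5=14
gen 5: Z_5=14, draws=[2, 4, 1, 5, 3, 4, 3, 4, 2, 1, 2, 1, 4, 4], offspring=[1, 3, 1, 2, 0, 3, 0, 3, 1, 1, 1, 1, 3, 3], Z_6=23


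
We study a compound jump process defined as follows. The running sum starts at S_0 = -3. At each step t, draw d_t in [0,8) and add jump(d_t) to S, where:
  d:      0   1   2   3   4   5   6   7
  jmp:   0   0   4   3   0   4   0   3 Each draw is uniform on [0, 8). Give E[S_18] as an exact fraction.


57/2

Outcome values over d=0..7: [0, 0, 4, 3, 0, 4, 0, 3]
Σy = 14, Σy² = 50, M = 8
μ = 14/8 = 7/4,  σ² = 50/8 − (7/4)² = 51/16
E[S_18] = -3 + 18·(7/4) = 57/2


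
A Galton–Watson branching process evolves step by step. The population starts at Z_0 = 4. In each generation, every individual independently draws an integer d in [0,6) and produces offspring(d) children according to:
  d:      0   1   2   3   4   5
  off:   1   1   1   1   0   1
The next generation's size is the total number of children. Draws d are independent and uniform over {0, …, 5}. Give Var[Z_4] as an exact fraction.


419375/419904

Outcome values over d=0..5: [1, 1, 1, 1, 0, 1]
Σy = 5, Σy² = 5, M = 6
μ = 5/6 = 5/6,  σ² = 5/6 − (5/6)² = 5/36
V_0 = 0, E_0 = 4
V_1 = 5/36·E_0 + (5/6)²·V_0 = 5/9;  E_1 = 10/3
V_2 = 5/36·E_1 + (5/6)²·V_1 = 275/324;  E_2 = 25/9
V_3 = 5/36·E_2 + (5/6)²·V_2 = 11375/11664;  E_3 = 125/54
V_4 = 5/36·E_3 + (5/6)²·V_3 = 419375/419904;  E_4 = 625/324


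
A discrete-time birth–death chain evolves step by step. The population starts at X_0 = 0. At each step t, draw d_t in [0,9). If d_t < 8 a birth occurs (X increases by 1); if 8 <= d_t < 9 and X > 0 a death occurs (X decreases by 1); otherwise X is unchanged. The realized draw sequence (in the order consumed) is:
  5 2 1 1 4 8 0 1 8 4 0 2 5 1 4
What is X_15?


t=0: X=0, d=5 → birth, X_1=1
t=1: X=1, d=2 → birth, X_2=2
t=2: X=2, d=1 → birth, X_3=3
t=3: X=3, d=1 → birth, X_4=4
t=4: X=4, d=4 → birth, X_5=5
t=5: X=5, d=8 → death, X_6=4
t=6: X=4, d=0 → birth, X_7=5
t=7: X=5, d=1 → birth, X_8=6
t=8: X=6, d=8 → death, X_9=5
t=9: X=5, d=4 → birth, X_10=6
t=10: X=6, d=0 → birth, X_11=7
t=11: X=7, d=2 → birth, X_12=8
t=12: X=8, d=5 → birth, X_13=9
t=13: X=9, d=1 → birth, X_14=10
t=14: X=10, d=4 → birth, X_15=11

11


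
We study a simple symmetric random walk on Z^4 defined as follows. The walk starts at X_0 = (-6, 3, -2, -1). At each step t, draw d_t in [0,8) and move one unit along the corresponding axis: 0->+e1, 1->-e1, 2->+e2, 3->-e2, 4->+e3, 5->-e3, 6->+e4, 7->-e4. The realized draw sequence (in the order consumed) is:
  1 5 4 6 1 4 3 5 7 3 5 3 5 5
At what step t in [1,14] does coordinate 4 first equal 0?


4

t=0: X=(-6, 3, -2, -1), d=1 → -e1, X_1=(-7, 3, -2, -1)
t=1: X=(-7, 3, -2, -1), d=5 → -e3, X_2=(-7, 3, -3, -1)
t=2: X=(-7, 3, -3, -1), d=4 → +e3, X_3=(-7, 3, -2, -1)
t=3: X=(-7, 3, -2, -1), d=6 → +e4, X_4=(-7, 3, -2, 0)
t=4: X=(-7, 3, -2, 0), d=1 → -e1, X_5=(-8, 3, -2, 0)
t=5: X=(-8, 3, -2, 0), d=4 → +e3, X_6=(-8, 3, -1, 0)
t=6: X=(-8, 3, -1, 0), d=3 → -e2, X_7=(-8, 2, -1, 0)
t=7: X=(-8, 2, -1, 0), d=5 → -e3, X_8=(-8, 2, -2, 0)
t=8: X=(-8, 2, -2, 0), d=7 → -e4, X_9=(-8, 2, -2, -1)
t=9: X=(-8, 2, -2, -1), d=3 → -e2, X_10=(-8, 1, -2, -1)
t=10: X=(-8, 1, -2, -1), d=5 → -e3, X_11=(-8, 1, -3, -1)
t=11: X=(-8, 1, -3, -1), d=3 → -e2, X_12=(-8, 0, -3, -1)
t=12: X=(-8, 0, -3, -1), d=5 → -e3, X_13=(-8, 0, -4, -1)
t=13: X=(-8, 0, -4, -1), d=5 → -e3, X_14=(-8, 0, -5, -1)


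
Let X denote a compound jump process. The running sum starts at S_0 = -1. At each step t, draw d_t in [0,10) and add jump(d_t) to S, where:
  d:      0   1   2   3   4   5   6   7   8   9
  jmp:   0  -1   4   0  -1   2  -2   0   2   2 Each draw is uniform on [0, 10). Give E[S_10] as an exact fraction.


Outcome values over d=0..9: [0, -1, 4, 0, -1, 2, -2, 0, 2, 2]
Σy = 6, Σy² = 34, M = 10
μ = 6/10 = 3/5,  σ² = 34/10 − (3/5)² = 76/25
E[S_10] = -1 + 10·(3/5) = 5

5


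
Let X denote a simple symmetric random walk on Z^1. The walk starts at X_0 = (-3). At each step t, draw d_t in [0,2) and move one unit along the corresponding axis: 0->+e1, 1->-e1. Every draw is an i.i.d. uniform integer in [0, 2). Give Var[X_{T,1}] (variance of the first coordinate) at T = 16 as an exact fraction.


Outcome values over d=0..1: [1, -1]
Σy = 0, Σy² = 2, M = 2
μ = 0/2 = 0,  σ² = 2/2 − (0)² = 1
Independent increments: Var[X_16] = 16·σ² = 16·(1) = 16

16


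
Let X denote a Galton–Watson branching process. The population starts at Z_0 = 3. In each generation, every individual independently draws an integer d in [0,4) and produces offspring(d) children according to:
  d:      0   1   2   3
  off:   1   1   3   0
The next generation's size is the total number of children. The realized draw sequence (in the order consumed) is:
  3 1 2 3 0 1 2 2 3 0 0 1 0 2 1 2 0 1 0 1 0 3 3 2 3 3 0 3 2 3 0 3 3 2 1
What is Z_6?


8

gen 0: Z_0=3, draws=[3, 1, 2], offspring=[0, 1, 3], Z_1=4
gen 1: Z_1=4, draws=[3, 0, 1, 2], offspring=[0, 1, 1, 3], Z_2=5
gen 2: Z_2=5, draws=[2, 3, 0, 0, 1], offspring=[3, 0, 1, 1, 1], Z_3=6
gen 3: Z_3=6, draws=[0, 2, 1, 2, 0, 1], offspring=[1, 3, 1, 3, 1, 1], Z_4=10
gen 4: Z_4=10, draws=[0, 1, 0, 3, 3, 2, 3, 3, 0, 3], offspring=[1, 1, 1, 0, 0, 3, 0, 0, 1, 0], Z_5=7
gen 5: Z_5=7, draws=[2, 3, 0, 3, 3, 2, 1], offspring=[3, 0, 1, 0, 0, 3, 1], Z_6=8


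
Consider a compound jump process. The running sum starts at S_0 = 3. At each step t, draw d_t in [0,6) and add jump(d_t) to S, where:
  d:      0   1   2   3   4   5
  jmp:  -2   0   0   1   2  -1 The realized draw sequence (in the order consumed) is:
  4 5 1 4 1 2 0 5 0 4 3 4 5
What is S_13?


5

t=0: S=3, d=4, jump=2, S_1=5
t=1: S=5, d=5, jump=-1, S_2=4
t=2: S=4, d=1, jump=0, S_3=4
t=3: S=4, d=4, jump=2, S_4=6
t=4: S=6, d=1, jump=0, S_5=6
t=5: S=6, d=2, jump=0, S_6=6
t=6: S=6, d=0, jump=-2, S_7=4
t=7: S=4, d=5, jump=-1, S_8=3
t=8: S=3, d=0, jump=-2, S_9=1
t=9: S=1, d=4, jump=2, S_10=3
t=10: S=3, d=3, jump=1, S_11=4
t=11: S=4, d=4, jump=2, S_12=6
t=12: S=6, d=5, jump=-1, S_13=5


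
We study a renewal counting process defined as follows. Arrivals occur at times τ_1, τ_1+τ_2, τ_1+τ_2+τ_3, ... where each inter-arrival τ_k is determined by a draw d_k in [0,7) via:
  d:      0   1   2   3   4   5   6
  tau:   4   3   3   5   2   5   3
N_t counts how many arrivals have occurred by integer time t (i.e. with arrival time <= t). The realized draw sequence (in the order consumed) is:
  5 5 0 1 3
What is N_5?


1

draw d_1=5: τ_1=5, arrival time A_1=5
draw d_2=5: τ_2=5, arrival time A_2=10
draw d_3=0: τ_3=4, arrival time A_3=14
draw d_4=1: τ_4=3, arrival time A_4=17
draw d_5=3: τ_5=5, arrival time A_5=22
N_t over t=0..5: 0:0 1:0 2:0 3:0 4:0 5:1


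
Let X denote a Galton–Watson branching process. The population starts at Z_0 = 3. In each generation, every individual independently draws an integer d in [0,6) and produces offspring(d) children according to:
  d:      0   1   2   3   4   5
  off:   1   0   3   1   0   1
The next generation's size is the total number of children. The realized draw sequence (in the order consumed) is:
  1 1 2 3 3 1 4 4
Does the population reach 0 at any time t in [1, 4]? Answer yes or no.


yes

gen 0: Z_0=3, draws=[1, 1, 2], offspring=[0, 0, 3], Z_1=3
gen 1: Z_1=3, draws=[3, 3, 1], offspring=[1, 1, 0], Z_2=2
gen 2: Z_2=2, draws=[4, 4], offspring=[0, 0], Z_3=0
gen 3: Z_3=0, draws=[], offspring=[], Z_4=0


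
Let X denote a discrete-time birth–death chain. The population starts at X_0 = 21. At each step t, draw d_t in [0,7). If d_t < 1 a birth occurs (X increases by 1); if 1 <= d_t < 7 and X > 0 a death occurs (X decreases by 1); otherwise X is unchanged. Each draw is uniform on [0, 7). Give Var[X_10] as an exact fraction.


X can drop by at most 1 per step and X_0 = 21 > T = 10, so X_t >= 21 − t >= 11 > 0 for every t <= 10: the floor at 0 (the 'and X > 0' condition) never binds. Hence X_10 = X_0 + Σ_{t<10} Y_t with i.i.d. increments Y_t = y(d_t) ∈ {+1, −1, 0}.
Outcome values over d=0..6: [1, -1, -1, -1, -1, -1, -1]
Σy = -5, Σy² = 7, M = 7
μ = -5/7 = -5/7,  σ² = 7/7 − (-5/7)² = 24/49
Independent increments: Var[X_10] = 10·σ² = 10·(24/49) = 240/49

240/49


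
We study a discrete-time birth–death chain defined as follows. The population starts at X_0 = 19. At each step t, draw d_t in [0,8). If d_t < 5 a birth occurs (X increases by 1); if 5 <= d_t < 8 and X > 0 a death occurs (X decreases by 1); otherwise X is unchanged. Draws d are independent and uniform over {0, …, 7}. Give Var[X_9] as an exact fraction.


X can drop by at most 1 per step and X_0 = 19 > T = 9, so X_t >= 19 − t >= 10 > 0 for every t <= 9: the floor at 0 (the 'and X > 0' condition) never binds. Hence X_9 = X_0 + Σ_{t<9} Y_t with i.i.d. increments Y_t = y(d_t) ∈ {+1, −1, 0}.
Outcome values over d=0..7: [1, 1, 1, 1, 1, -1, -1, -1]
Σy = 2, Σy² = 8, M = 8
μ = 2/8 = 1/4,  σ² = 8/8 − (1/4)² = 15/16
Independent increments: Var[X_9] = 9·σ² = 9·(15/16) = 135/16

135/16


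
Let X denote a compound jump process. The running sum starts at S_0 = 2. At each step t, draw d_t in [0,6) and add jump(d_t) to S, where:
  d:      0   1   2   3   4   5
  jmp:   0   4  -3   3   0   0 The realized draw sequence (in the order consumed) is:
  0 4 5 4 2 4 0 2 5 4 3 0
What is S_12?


-1

t=0: S=2, d=0, jump=0, S_1=2
t=1: S=2, d=4, jump=0, S_2=2
t=2: S=2, d=5, jump=0, S_3=2
t=3: S=2, d=4, jump=0, S_4=2
t=4: S=2, d=2, jump=-3, S_5=-1
t=5: S=-1, d=4, jump=0, S_6=-1
t=6: S=-1, d=0, jump=0, S_7=-1
t=7: S=-1, d=2, jump=-3, S_8=-4
t=8: S=-4, d=5, jump=0, S_9=-4
t=9: S=-4, d=4, jump=0, S_10=-4
t=10: S=-4, d=3, jump=3, S_11=-1
t=11: S=-1, d=0, jump=0, S_12=-1


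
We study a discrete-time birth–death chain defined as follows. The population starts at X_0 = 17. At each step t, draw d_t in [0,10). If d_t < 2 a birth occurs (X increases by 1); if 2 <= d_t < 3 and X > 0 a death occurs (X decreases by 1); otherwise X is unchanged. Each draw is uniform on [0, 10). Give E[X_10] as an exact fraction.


18

X can drop by at most 1 per step and X_0 = 17 > T = 10, so X_t >= 17 − t >= 7 > 0 for every t <= 10: the floor at 0 (the 'and X > 0' condition) never binds. Hence X_10 = X_0 + Σ_{t<10} Y_t with i.i.d. increments Y_t = y(d_t) ∈ {+1, −1, 0}.
Outcome values over d=0..9: [1, 1, -1, 0, 0, 0, 0, 0, 0, 0]
Σy = 1, Σy² = 3, M = 10
μ = 1/10 = 1/10,  σ² = 3/10 − (1/10)² = 29/100
E[X_10] = 17 + 10·(1/10) = 18


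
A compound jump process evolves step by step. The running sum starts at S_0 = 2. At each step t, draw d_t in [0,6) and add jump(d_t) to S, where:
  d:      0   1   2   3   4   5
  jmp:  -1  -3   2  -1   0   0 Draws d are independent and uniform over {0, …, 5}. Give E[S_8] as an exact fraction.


-2

Outcome values over d=0..5: [-1, -3, 2, -1, 0, 0]
Σy = -3, Σy² = 15, M = 6
μ = -3/6 = -1/2,  σ² = 15/6 − (-1/2)² = 9/4
E[S_8] = 2 + 8·(-1/2) = -2


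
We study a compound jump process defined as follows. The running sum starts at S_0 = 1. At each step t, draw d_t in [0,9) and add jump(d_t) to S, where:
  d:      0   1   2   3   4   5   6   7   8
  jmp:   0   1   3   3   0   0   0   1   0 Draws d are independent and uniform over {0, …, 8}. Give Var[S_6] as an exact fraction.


232/27

Outcome values over d=0..8: [0, 1, 3, 3, 0, 0, 0, 1, 0]
Σy = 8, Σy² = 20, M = 9
μ = 8/9 = 8/9,  σ² = 20/9 − (8/9)² = 116/81
Independent increments: Var[S_6] = 6·σ² = 6·(116/81) = 232/27


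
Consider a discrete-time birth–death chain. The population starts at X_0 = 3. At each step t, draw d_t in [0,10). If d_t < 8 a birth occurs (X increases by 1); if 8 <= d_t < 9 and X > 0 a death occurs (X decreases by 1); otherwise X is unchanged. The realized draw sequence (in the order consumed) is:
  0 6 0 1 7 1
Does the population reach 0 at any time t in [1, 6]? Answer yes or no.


no

t=0: X=3, d=0 → birth, X_1=4
t=1: X=4, d=6 → birth, X_2=5
t=2: X=5, d=0 → birth, X_3=6
t=3: X=6, d=1 → birth, X_4=7
t=4: X=7, d=7 → birth, X_5=8
t=5: X=8, d=1 → birth, X_6=9


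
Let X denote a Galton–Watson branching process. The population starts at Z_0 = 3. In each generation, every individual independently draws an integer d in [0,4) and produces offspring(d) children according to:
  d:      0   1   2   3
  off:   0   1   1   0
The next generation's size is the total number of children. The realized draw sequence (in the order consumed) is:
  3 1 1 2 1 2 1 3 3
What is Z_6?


gen 0: Z_0=3, draws=[3, 1, 1], offspring=[0, 1, 1], Z_1=2
gen 1: Z_1=2, draws=[2, 1], offspring=[1, 1], Z_2=2
gen 2: Z_2=2, draws=[2, 1], offspring=[1, 1], Z_3=2
gen 3: Z_3=2, draws=[3, 3], offspring=[0, 0], Z_4=0
gen 4: Z_4=0, draws=[], offspring=[], Z_5=0
gen 5: Z_5=0, draws=[], offspring=[], Z_6=0

0


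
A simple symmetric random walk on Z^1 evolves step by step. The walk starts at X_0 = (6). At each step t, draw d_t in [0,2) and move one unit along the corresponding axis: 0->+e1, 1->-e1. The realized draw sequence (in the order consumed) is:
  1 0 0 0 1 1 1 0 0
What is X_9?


(7)

t=0: X=(6), d=1 → -e1, X_1=(5)
t=1: X=(5), d=0 → +e1, X_2=(6)
t=2: X=(6), d=0 → +e1, X_3=(7)
t=3: X=(7), d=0 → +e1, X_4=(8)
t=4: X=(8), d=1 → -e1, X_5=(7)
t=5: X=(7), d=1 → -e1, X_6=(6)
t=6: X=(6), d=1 → -e1, X_7=(5)
t=7: X=(5), d=0 → +e1, X_8=(6)
t=8: X=(6), d=0 → +e1, X_9=(7)


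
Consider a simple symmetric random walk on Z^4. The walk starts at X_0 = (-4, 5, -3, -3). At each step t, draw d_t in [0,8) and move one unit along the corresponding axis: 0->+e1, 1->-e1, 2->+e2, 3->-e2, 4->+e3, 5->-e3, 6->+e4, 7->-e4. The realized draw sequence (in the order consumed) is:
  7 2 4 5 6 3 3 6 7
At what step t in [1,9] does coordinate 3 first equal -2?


t=0: X=(-4, 5, -3, -3), d=7 → -e4, X_1=(-4, 5, -3, -4)
t=1: X=(-4, 5, -3, -4), d=2 → +e2, X_2=(-4, 6, -3, -4)
t=2: X=(-4, 6, -3, -4), d=4 → +e3, X_3=(-4, 6, -2, -4)
t=3: X=(-4, 6, -2, -4), d=5 → -e3, X_4=(-4, 6, -3, -4)
t=4: X=(-4, 6, -3, -4), d=6 → +e4, X_5=(-4, 6, -3, -3)
t=5: X=(-4, 6, -3, -3), d=3 → -e2, X_6=(-4, 5, -3, -3)
t=6: X=(-4, 5, -3, -3), d=3 → -e2, X_7=(-4, 4, -3, -3)
t=7: X=(-4, 4, -3, -3), d=6 → +e4, X_8=(-4, 4, -3, -2)
t=8: X=(-4, 4, -3, -2), d=7 → -e4, X_9=(-4, 4, -3, -3)

3


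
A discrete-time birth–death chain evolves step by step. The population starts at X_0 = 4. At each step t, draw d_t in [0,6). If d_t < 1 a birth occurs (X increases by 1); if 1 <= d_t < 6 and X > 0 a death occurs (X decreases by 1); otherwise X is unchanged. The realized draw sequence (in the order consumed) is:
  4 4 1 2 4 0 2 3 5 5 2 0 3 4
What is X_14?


0

t=0: X=4, d=4 → death, X_1=3
t=1: X=3, d=4 → death, X_2=2
t=2: X=2, d=1 → death, X_3=1
t=3: X=1, d=2 → death, X_4=0
t=4: X=0, d=4 → hold, X_5=0
t=5: X=0, d=0 → birth, X_6=1
t=6: X=1, d=2 → death, X_7=0
t=7: X=0, d=3 → hold, X_8=0
t=8: X=0, d=5 → hold, X_9=0
t=9: X=0, d=5 → hold, X_10=0
t=10: X=0, d=2 → hold, X_11=0
t=11: X=0, d=0 → birth, X_12=1
t=12: X=1, d=3 → death, X_13=0
t=13: X=0, d=4 → hold, X_14=0


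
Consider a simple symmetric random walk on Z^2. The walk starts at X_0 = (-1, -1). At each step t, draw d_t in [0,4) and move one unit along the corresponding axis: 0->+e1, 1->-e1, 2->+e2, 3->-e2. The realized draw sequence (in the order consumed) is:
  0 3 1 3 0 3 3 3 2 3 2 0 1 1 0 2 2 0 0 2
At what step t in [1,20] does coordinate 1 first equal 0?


t=0: X=(-1, -1), d=0 → +e1, X_1=(0, -1)
t=1: X=(0, -1), d=3 → -e2, X_2=(0, -2)
t=2: X=(0, -2), d=1 → -e1, X_3=(-1, -2)
t=3: X=(-1, -2), d=3 → -e2, X_4=(-1, -3)
t=4: X=(-1, -3), d=0 → +e1, X_5=(0, -3)
t=5: X=(0, -3), d=3 → -e2, X_6=(0, -4)
t=6: X=(0, -4), d=3 → -e2, X_7=(0, -5)
t=7: X=(0, -5), d=3 → -e2, X_8=(0, -6)
t=8: X=(0, -6), d=2 → +e2, X_9=(0, -5)
t=9: X=(0, -5), d=3 → -e2, X_10=(0, -6)
t=10: X=(0, -6), d=2 → +e2, X_11=(0, -5)
t=11: X=(0, -5), d=0 → +e1, X_12=(1, -5)
t=12: X=(1, -5), d=1 → -e1, X_13=(0, -5)
t=13: X=(0, -5), d=1 → -e1, X_14=(-1, -5)
t=14: X=(-1, -5), d=0 → +e1, X_15=(0, -5)
t=15: X=(0, -5), d=2 → +e2, X_16=(0, -4)
t=16: X=(0, -4), d=2 → +e2, X_17=(0, -3)
t=17: X=(0, -3), d=0 → +e1, X_18=(1, -3)
t=18: X=(1, -3), d=0 → +e1, X_19=(2, -3)
t=19: X=(2, -3), d=2 → +e2, X_20=(2, -2)

1


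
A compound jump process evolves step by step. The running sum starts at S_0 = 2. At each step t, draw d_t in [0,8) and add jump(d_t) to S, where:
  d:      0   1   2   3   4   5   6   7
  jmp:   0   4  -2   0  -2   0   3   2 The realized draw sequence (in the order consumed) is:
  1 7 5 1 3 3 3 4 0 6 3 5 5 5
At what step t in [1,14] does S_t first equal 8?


t=0: S=2, d=1, jump=4, S_1=6
t=1: S=6, d=7, jump=2, S_2=8
t=2: S=8, d=5, jump=0, S_3=8
t=3: S=8, d=1, jump=4, S_4=12
t=4: S=12, d=3, jump=0, S_5=12
t=5: S=12, d=3, jump=0, S_6=12
t=6: S=12, d=3, jump=0, S_7=12
t=7: S=12, d=4, jump=-2, S_8=10
t=8: S=10, d=0, jump=0, S_9=10
t=9: S=10, d=6, jump=3, S_10=13
t=10: S=13, d=3, jump=0, S_11=13
t=11: S=13, d=5, jump=0, S_12=13
t=12: S=13, d=5, jump=0, S_13=13
t=13: S=13, d=5, jump=0, S_14=13

2


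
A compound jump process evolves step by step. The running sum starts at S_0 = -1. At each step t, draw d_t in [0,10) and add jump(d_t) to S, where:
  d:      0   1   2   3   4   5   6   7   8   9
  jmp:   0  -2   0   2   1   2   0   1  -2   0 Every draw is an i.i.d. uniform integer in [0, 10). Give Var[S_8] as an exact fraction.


352/25

Outcome values over d=0..9: [0, -2, 0, 2, 1, 2, 0, 1, -2, 0]
Σy = 2, Σy² = 18, M = 10
μ = 2/10 = 1/5,  σ² = 18/10 − (1/5)² = 44/25
Independent increments: Var[S_8] = 8·σ² = 8·(44/25) = 352/25


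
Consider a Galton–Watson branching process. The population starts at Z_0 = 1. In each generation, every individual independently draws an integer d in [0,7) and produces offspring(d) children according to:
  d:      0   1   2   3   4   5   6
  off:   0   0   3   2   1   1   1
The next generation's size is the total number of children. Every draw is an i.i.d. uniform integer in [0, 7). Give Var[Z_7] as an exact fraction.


Outcome values over d=0..6: [0, 0, 3, 2, 1, 1, 1]
Σy = 8, Σy² = 16, M = 7
μ = 8/7 = 8/7,  σ² = 16/7 − (8/7)² = 48/49
V_0 = 0, E_0 = 1
V_1 = 48/49·E_0 + (8/7)²·V_0 = 48/49;  E_1 = 8/7
V_2 = 48/49·E_1 + (8/7)²·V_1 = 5760/2401;  E_2 = 64/49
V_3 = 48/49·E_2 + (8/7)²·V_2 = 519168/117649;  E_3 = 512/343
V_4 = 48/49·E_3 + (8/7)²·V_3 = 41656320/5764801;  E_4 = 4096/2401
V_5 = 48/49·E_4 + (8/7)²·V_4 = 3138060288/282475249;  E_5 = 32768/16807
V_6 = 48/49·E_5 + (8/7)²·V_5 = 227270983680/13841287201;  E_6 = 262144/117649
V_7 = 48/49·E_6 + (8/7)²·V_6 = 16025709969408/678223072849;  E_7 = 2097152/823543

16025709969408/678223072849


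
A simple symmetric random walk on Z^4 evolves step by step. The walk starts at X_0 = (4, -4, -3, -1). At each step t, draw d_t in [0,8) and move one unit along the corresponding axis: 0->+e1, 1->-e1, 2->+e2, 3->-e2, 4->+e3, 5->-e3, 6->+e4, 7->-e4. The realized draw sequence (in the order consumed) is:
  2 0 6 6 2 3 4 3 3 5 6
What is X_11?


t=0: X=(4, -4, -3, -1), d=2 → +e2, X_1=(4, -3, -3, -1)
t=1: X=(4, -3, -3, -1), d=0 → +e1, X_2=(5, -3, -3, -1)
t=2: X=(5, -3, -3, -1), d=6 → +e4, X_3=(5, -3, -3, 0)
t=3: X=(5, -3, -3, 0), d=6 → +e4, X_4=(5, -3, -3, 1)
t=4: X=(5, -3, -3, 1), d=2 → +e2, X_5=(5, -2, -3, 1)
t=5: X=(5, -2, -3, 1), d=3 → -e2, X_6=(5, -3, -3, 1)
t=6: X=(5, -3, -3, 1), d=4 → +e3, X_7=(5, -3, -2, 1)
t=7: X=(5, -3, -2, 1), d=3 → -e2, X_8=(5, -4, -2, 1)
t=8: X=(5, -4, -2, 1), d=3 → -e2, X_9=(5, -5, -2, 1)
t=9: X=(5, -5, -2, 1), d=5 → -e3, X_10=(5, -5, -3, 1)
t=10: X=(5, -5, -3, 1), d=6 → +e4, X_11=(5, -5, -3, 2)

(5, -5, -3, 2)


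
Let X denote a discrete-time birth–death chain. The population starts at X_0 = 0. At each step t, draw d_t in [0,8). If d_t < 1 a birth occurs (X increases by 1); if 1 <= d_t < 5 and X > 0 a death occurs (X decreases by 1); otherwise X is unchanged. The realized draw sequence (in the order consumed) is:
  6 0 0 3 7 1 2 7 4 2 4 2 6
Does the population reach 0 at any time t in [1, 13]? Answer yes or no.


yes

t=0: X=0, d=6 → hold, X_1=0
t=1: X=0, d=0 → birth, X_2=1
t=2: X=1, d=0 → birth, X_3=2
t=3: X=2, d=3 → death, X_4=1
t=4: X=1, d=7 → hold, X_5=1
t=5: X=1, d=1 → death, X_6=0
t=6: X=0, d=2 → hold, X_7=0
t=7: X=0, d=7 → hold, X_8=0
t=8: X=0, d=4 → hold, X_9=0
t=9: X=0, d=2 → hold, X_10=0
t=10: X=0, d=4 → hold, X_11=0
t=11: X=0, d=2 → hold, X_12=0
t=12: X=0, d=6 → hold, X_13=0


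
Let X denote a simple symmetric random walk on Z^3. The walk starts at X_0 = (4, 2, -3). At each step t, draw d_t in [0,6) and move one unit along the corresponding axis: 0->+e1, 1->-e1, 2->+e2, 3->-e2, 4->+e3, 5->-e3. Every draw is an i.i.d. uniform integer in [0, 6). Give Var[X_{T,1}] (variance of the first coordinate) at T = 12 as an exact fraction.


Outcome values over d=0..5: [1, -1, 0, 0, 0, 0]
Σy = 0, Σy² = 2, M = 6
μ = 0/6 = 0,  σ² = 2/6 − (0)² = 1/3
Independent increments: Var[X_12] = 12·σ² = 12·(1/3) = 4

4


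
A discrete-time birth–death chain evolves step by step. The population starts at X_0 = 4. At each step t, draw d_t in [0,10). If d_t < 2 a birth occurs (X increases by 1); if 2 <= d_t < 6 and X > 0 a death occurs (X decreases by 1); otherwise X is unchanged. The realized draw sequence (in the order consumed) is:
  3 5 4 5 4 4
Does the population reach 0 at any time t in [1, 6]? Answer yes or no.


t=0: X=4, d=3 → death, X_1=3
t=1: X=3, d=5 → death, X_2=2
t=2: X=2, d=4 → death, X_3=1
t=3: X=1, d=5 → death, X_4=0
t=4: X=0, d=4 → hold, X_5=0
t=5: X=0, d=4 → hold, X_6=0

yes


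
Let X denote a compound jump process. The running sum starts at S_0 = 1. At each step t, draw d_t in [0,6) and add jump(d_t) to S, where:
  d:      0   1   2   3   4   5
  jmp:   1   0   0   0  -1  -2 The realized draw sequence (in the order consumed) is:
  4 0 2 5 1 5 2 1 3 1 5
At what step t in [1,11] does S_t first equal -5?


t=0: S=1, d=4, jump=-1, S_1=0
t=1: S=0, d=0, jump=1, S_2=1
t=2: S=1, d=2, jump=0, S_3=1
t=3: S=1, d=5, jump=-2, S_4=-1
t=4: S=-1, d=1, jump=0, S_5=-1
t=5: S=-1, d=5, jump=-2, S_6=-3
t=6: S=-3, d=2, jump=0, S_7=-3
t=7: S=-3, d=1, jump=0, S_8=-3
t=8: S=-3, d=3, jump=0, S_9=-3
t=9: S=-3, d=1, jump=0, S_10=-3
t=10: S=-3, d=5, jump=-2, S_11=-5

11


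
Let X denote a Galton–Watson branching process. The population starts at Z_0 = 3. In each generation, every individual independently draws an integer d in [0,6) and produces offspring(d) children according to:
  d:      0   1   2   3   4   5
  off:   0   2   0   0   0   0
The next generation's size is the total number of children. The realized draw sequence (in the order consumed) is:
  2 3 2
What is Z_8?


gen 0: Z_0=3, draws=[2, 3, 2], offspring=[0, 0, 0], Z_1=0
gen 1: Z_1=0, draws=[], offspring=[], Z_2=0
gen 2: Z_2=0, draws=[], offspring=[], Z_3=0
gen 3: Z_3=0, draws=[], offspring=[], Z_4=0
gen 4: Z_4=0, draws=[], offspring=[], Z_5=0
gen 5: Z_5=0, draws=[], offspring=[], Z_6=0
gen 6: Z_6=0, draws=[], offspring=[], Z_7=0
gen 7: Z_7=0, draws=[], offspring=[], Z_8=0

0


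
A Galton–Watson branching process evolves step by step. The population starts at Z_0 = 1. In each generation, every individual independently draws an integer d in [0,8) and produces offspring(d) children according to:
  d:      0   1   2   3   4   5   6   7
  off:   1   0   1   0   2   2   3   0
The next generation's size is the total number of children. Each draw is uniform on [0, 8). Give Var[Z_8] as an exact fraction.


Outcome values over d=0..7: [1, 0, 1, 0, 2, 2, 3, 0]
Σy = 9, Σy² = 19, M = 8
μ = 9/8 = 9/8,  σ² = 19/8 − (9/8)² = 71/64
V_0 = 0, E_0 = 1
V_1 = 71/64·E_0 + (9/8)²·V_0 = 71/64;  E_1 = 9/8
V_2 = 71/64·E_1 + (9/8)²·V_1 = 10863/4096;  E_2 = 81/64
V_3 = 71/64·E_2 + (9/8)²·V_2 = 1247967/262144;  E_3 = 729/512
V_4 = 71/64·E_3 + (9/8)²·V_3 = 127585935/16777216;  E_4 = 6561/4096
V_5 = 71/64·E_4 + (9/8)²·V_4 = 12242504511/1073741824;  E_5 = 59049/32768
V_6 = 71/64·E_5 + (9/8)²·V_5 = 1129022017263/68719476736;  E_6 = 531441/262144
V_7 = 71/64·E_6 + (9/8)²·V_6 = 101342082333087/4398046511104;  E_7 = 4782969/2097152
V_8 = 71/64·E_7 + (9/8)²·V_7 = 8920882192284495/281474976710656;  E_8 = 43046721/16777216

8920882192284495/281474976710656


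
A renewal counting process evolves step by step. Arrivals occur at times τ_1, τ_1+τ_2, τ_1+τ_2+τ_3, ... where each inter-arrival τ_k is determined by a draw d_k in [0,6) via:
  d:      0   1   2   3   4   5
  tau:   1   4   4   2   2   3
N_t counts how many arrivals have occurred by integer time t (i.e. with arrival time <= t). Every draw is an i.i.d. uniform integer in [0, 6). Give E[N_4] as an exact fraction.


1735/1296

Inter-arrival values over d=0..5: [1, 4, 4, 2, 2, 3]
Each d has probability 1/6, so the pmf of τ is: f(1) = 1/6, f(2) = 1/3, f(3) = 1/6, f(4) = 1/3
Renewal equation for m(n) = E[N_n]: condition on τ_1 = k (if k <= n, one arrival plus a fresh copy on the remaining n−k steps): m(n) = F(n) + Σ_{k<=n} f(k)·m(n−k), where F(n) = P(τ <= n) and m(0) = 0
m(1) = F(1) = 1/6
m(2) = F(2) + f(1)·m(1) = 1/2 + 1/6·1/6 = 19/36
m(3) = F(3) + f(1)·m(2) + f(2)·m(1) = 2/3 + 1/6·19/36 + 1/3·1/6 = 175/216
m(4) = F(4) + f(1)·m(3) + f(2)·m(2) + f(3)·m(1) = 1 + 1/6·175/216 + 1/3·19/36 + 1/6·1/6 = 1735/1296
E[N_4] = m(4) = 1735/1296


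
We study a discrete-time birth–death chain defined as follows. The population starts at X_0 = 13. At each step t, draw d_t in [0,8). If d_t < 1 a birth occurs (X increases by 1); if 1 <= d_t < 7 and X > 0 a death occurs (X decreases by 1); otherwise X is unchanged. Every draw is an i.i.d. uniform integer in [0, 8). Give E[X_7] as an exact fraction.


69/8

X can drop by at most 1 per step and X_0 = 13 > T = 7, so X_t >= 13 − t >= 6 > 0 for every t <= 7: the floor at 0 (the 'and X > 0' condition) never binds. Hence X_7 = X_0 + Σ_{t<7} Y_t with i.i.d. increments Y_t = y(d_t) ∈ {+1, −1, 0}.
Outcome values over d=0..7: [1, -1, -1, -1, -1, -1, -1, 0]
Σy = -5, Σy² = 7, M = 8
μ = -5/8 = -5/8,  σ² = 7/8 − (-5/8)² = 31/64
E[X_7] = 13 + 7·(-5/8) = 69/8


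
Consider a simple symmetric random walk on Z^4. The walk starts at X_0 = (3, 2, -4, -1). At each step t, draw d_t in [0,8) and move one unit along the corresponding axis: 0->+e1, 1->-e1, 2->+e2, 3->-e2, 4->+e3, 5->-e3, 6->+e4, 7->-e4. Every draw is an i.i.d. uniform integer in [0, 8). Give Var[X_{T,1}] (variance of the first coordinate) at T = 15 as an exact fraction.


15/4

Outcome values over d=0..7: [1, -1, 0, 0, 0, 0, 0, 0]
Σy = 0, Σy² = 2, M = 8
μ = 0/8 = 0,  σ² = 2/8 − (0)² = 1/4
Independent increments: Var[X_15] = 15·σ² = 15·(1/4) = 15/4


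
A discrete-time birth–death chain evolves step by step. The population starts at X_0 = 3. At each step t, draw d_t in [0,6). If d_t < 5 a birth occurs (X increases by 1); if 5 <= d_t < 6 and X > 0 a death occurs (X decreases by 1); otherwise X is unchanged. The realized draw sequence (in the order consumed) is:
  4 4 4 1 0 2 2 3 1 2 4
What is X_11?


t=0: X=3, d=4 → birth, X_1=4
t=1: X=4, d=4 → birth, X_2=5
t=2: X=5, d=4 → birth, X_3=6
t=3: X=6, d=1 → birth, X_4=7
t=4: X=7, d=0 → birth, X_5=8
t=5: X=8, d=2 → birth, X_6=9
t=6: X=9, d=2 → birth, X_7=10
t=7: X=10, d=3 → birth, X_8=11
t=8: X=11, d=1 → birth, X_9=12
t=9: X=12, d=2 → birth, X_10=13
t=10: X=13, d=4 → birth, X_11=14

14


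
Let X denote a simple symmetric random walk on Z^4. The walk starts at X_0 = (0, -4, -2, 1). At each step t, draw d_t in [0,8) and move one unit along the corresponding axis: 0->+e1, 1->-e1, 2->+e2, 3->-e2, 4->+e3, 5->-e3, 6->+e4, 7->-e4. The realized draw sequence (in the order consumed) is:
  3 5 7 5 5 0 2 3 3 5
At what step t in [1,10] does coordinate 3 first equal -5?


t=0: X=(0, -4, -2, 1), d=3 → -e2, X_1=(0, -5, -2, 1)
t=1: X=(0, -5, -2, 1), d=5 → -e3, X_2=(0, -5, -3, 1)
t=2: X=(0, -5, -3, 1), d=7 → -e4, X_3=(0, -5, -3, 0)
t=3: X=(0, -5, -3, 0), d=5 → -e3, X_4=(0, -5, -4, 0)
t=4: X=(0, -5, -4, 0), d=5 → -e3, X_5=(0, -5, -5, 0)
t=5: X=(0, -5, -5, 0), d=0 → +e1, X_6=(1, -5, -5, 0)
t=6: X=(1, -5, -5, 0), d=2 → +e2, X_7=(1, -4, -5, 0)
t=7: X=(1, -4, -5, 0), d=3 → -e2, X_8=(1, -5, -5, 0)
t=8: X=(1, -5, -5, 0), d=3 → -e2, X_9=(1, -6, -5, 0)
t=9: X=(1, -6, -5, 0), d=5 → -e3, X_10=(1, -6, -6, 0)

5


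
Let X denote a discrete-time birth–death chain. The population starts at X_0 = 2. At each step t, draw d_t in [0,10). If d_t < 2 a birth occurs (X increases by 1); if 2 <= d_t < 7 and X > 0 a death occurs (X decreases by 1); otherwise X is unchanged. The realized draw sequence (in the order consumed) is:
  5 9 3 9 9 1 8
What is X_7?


1

t=0: X=2, d=5 → death, X_1=1
t=1: X=1, d=9 → hold, X_2=1
t=2: X=1, d=3 → death, X_3=0
t=3: X=0, d=9 → hold, X_4=0
t=4: X=0, d=9 → hold, X_5=0
t=5: X=0, d=1 → birth, X_6=1
t=6: X=1, d=8 → hold, X_7=1


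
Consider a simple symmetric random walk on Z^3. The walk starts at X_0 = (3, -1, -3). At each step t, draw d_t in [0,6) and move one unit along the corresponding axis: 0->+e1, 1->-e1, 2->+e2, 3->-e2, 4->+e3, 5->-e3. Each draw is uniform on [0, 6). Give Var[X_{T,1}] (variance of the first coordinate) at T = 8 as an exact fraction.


8/3

Outcome values over d=0..5: [1, -1, 0, 0, 0, 0]
Σy = 0, Σy² = 2, M = 6
μ = 0/6 = 0,  σ² = 2/6 − (0)² = 1/3
Independent increments: Var[X_8] = 8·σ² = 8·(1/3) = 8/3


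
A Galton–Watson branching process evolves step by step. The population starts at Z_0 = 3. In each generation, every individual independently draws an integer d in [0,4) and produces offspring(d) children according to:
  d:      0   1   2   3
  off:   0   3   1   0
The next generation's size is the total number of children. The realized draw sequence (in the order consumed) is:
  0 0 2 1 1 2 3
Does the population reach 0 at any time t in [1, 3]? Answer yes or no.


gen 0: Z_0=3, draws=[0, 0, 2], offspring=[0, 0, 1], Z_1=1
gen 1: Z_1=1, draws=[1], offspring=[3], Z_2=3
gen 2: Z_2=3, draws=[1, 2, 3], offspring=[3, 1, 0], Z_3=4

no


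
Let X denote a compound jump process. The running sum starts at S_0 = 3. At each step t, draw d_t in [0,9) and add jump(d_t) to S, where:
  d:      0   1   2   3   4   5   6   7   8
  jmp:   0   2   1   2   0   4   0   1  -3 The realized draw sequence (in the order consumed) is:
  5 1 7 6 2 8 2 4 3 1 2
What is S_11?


14

t=0: S=3, d=5, jump=4, S_1=7
t=1: S=7, d=1, jump=2, S_2=9
t=2: S=9, d=7, jump=1, S_3=10
t=3: S=10, d=6, jump=0, S_4=10
t=4: S=10, d=2, jump=1, S_5=11
t=5: S=11, d=8, jump=-3, S_6=8
t=6: S=8, d=2, jump=1, S_7=9
t=7: S=9, d=4, jump=0, S_8=9
t=8: S=9, d=3, jump=2, S_9=11
t=9: S=11, d=1, jump=2, S_10=13
t=10: S=13, d=2, jump=1, S_11=14
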